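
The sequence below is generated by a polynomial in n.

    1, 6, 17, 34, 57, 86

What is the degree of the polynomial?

First differences: 5, 11, 17, 23, 29
Second differences: 6, 6, 6, 6
The second differences are constant, so the polynomial has degree 2.

2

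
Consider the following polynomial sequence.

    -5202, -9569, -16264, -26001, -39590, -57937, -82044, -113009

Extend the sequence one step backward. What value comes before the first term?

First differences: -4367  -6695  -9737  -13589  -18347  -24107  -30965
Second differences: -2328  -3042  -3852  -4758  -5760  -6858
Third differences: -714  -810  -906  -1002  -1098
Fourth differences: -96  -96  -96  -96
The fourth differences are constant at -96.
Work back: -714 + 96 = -618;  -2328 + 618 = -1710;  -4367 + 1710 = -2657;  -5202 + 2657 = -2545

-2545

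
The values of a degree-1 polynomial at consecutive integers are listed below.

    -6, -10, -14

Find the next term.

-18

D1: -4, -4
First differences constant at -4.
-14 − 4 = -18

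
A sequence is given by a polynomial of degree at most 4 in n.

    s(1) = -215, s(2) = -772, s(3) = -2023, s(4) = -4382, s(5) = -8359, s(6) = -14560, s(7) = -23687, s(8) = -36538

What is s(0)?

-34

First differences: -557  -1251  -2359  -3977  -6201  -9127  -12851
Second differences: -694  -1108  -1618  -2224  -2926  -3724
Third differences: -414  -510  -606  -702  -798
Fourth differences: -96  -96  -96  -96
The fourth differences are constant at -96.
Work back: -414 + 96 = -318;  -694 + 318 = -376;  -557 + 376 = -181;  -215 + 181 = -34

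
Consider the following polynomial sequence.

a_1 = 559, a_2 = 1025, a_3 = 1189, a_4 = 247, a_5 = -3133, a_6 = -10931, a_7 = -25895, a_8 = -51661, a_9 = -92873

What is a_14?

-778843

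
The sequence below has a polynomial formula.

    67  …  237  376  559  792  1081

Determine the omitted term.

Using the last 5 terms:
First differences: 139  183  233  289
Second differences: 44  50  56
Third differences: 6  6
Constant third difference = 6.
Extend backward: 44 − 6 = 38;  139 − 38 = 101;  237 − 101 = 136

136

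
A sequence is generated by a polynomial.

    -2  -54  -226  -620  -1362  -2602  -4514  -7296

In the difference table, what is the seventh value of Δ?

-2782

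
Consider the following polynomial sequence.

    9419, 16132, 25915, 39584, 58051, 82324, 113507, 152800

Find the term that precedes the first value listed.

5056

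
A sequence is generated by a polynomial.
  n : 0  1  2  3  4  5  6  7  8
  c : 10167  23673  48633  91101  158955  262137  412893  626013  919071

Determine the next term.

1312665

D1: 13506, 24960, 42468, 67854, 103182, 150756, 213120, 293058
D2: 11454, 17508, 25386, 35328, 47574, 62364, 79938
D3: 6054, 7878, 9942, 12246, 14790, 17574
D4: 1824, 2064, 2304, 2544, 2784
D5: 240, 240, 240, 240
The fifth differences are constant (240).
2784 + 240 = 3024;  17574 + 3024 = 20598;  79938 + 20598 = 100536;  293058 + 100536 = 393594;  919071 + 393594 = 1312665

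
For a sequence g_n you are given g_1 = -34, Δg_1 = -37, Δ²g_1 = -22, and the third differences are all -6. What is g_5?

-338

Build the table forward from the leading diagonal:
D3: -6, -6, -6, -6, -6
D2: -22, -28, -34, -40, -46
D1: -37, -59, -87, -121, -161
g: -34, -71, -130, -217, -338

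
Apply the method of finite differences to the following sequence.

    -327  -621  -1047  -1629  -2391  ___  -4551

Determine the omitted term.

-3357

Using the first 5 terms:
-294, -426, -582, -762
-132, -156, -180
-24, -24
Constant third difference = -24.
Extend forward: -180 − 24 = -204;  -762 − 204 = -966;  -2391 − 966 = -3357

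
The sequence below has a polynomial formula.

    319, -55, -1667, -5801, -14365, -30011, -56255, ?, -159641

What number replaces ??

Using the first 7 terms:
D1: -374, -1612, -4134, -8564, -15646, -26244
D2: -1238, -2522, -4430, -7082, -10598
D3: -1284, -1908, -2652, -3516
D4: -624, -744, -864
D5: -120, -120
Constant fifth difference = -120.
Extend forward: -864 − 120 = -984;  -3516 − 984 = -4500;  -10598 − 4500 = -15098;  -26244 − 15098 = -41342;  -56255 − 41342 = -97597

-97597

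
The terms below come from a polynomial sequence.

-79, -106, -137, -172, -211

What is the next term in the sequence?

-254

D1: -27, -31, -35, -39
D2: -4, -4, -4
Second differences constant at -4.
-39 − 4 = -43;  -211 − 43 = -254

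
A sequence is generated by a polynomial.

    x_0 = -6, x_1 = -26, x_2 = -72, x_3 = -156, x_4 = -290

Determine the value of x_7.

-20, -46, -84, -134
-26, -38, -50
-12, -12
The third differences are constant (-12).
-50 − 12 = -62;  -134 − 62 = -196;  -290 − 196 = -486
-62 − 12 = -74;  -196 − 74 = -270;  -486 − 270 = -756
-74 − 12 = -86;  -270 − 86 = -356;  -756 − 356 = -1112

-1112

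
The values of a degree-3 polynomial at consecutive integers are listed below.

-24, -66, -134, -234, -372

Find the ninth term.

-1424

-42 , -68 , -100 , -138
-26 , -32 , -38
-6 , -6
Constant third difference = -6, so extend:
-38 − 6 = -44;  -138 − 44 = -182;  -372 − 182 = -554
-44 − 6 = -50;  -182 − 50 = -232;  -554 − 232 = -786
-50 − 6 = -56;  -232 − 56 = -288;  -786 − 288 = -1074
-56 − 6 = -62;  -288 − 62 = -350;  -1074 − 350 = -1424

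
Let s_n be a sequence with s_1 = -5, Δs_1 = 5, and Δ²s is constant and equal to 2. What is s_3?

Build the table forward from the leading diagonal:
Δ²: 2, 2, 2
Δ: 5, 7, 9
s: -5, 0, 7

7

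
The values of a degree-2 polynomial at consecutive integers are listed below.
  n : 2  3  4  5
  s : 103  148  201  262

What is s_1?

First differences: 45  53  61
Second differences: 8  8
The second differences are constant at 8.
Work back: 45 − 8 = 37;  103 − 37 = 66

66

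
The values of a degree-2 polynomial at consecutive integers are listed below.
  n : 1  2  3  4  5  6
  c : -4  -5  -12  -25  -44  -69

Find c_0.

-9

-1, -7, -13, -19, -25
-6, -6, -6, -6
The second differences are constant at -6.
Work back: -1 + 6 = 5;  -4 − 5 = -9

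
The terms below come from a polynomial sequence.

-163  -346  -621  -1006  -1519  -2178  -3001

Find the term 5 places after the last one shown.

-10206

First differences: -183, -275, -385, -513, -659, -823
Second differences: -92, -110, -128, -146, -164
Third differences: -18, -18, -18, -18
The third differences are constant (-18).
-164 − 18 = -182;  -823 − 182 = -1005;  -3001 − 1005 = -4006
-182 − 18 = -200;  -1005 − 200 = -1205;  -4006 − 1205 = -5211
-200 − 18 = -218;  -1205 − 218 = -1423;  -5211 − 1423 = -6634
-218 − 18 = -236;  -1423 − 236 = -1659;  -6634 − 1659 = -8293
-236 − 18 = -254;  -1659 − 254 = -1913;  -8293 − 1913 = -10206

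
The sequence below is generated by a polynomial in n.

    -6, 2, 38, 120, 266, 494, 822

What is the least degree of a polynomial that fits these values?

3

First differences: 8, 36, 82, 146, 228, 328
Second differences: 28, 46, 64, 82, 100
Third differences: 18, 18, 18, 18
The third differences are constant, so the polynomial has degree 3.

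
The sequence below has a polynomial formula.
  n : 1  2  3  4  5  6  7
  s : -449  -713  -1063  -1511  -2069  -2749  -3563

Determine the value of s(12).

First differences: -264, -350, -448, -558, -680, -814
Second differences: -86, -98, -110, -122, -134
Third differences: -12, -12, -12, -12
Third differences constant at -12.
-134 − 12 = -146;  -814 − 146 = -960;  -3563 − 960 = -4523
-146 − 12 = -158;  -960 − 158 = -1118;  -4523 − 1118 = -5641
-158 − 12 = -170;  -1118 − 170 = -1288;  -5641 − 1288 = -6929
-170 − 12 = -182;  -1288 − 182 = -1470;  -6929 − 1470 = -8399
-182 − 12 = -194;  -1470 − 194 = -1664;  -8399 − 1664 = -10063

-10063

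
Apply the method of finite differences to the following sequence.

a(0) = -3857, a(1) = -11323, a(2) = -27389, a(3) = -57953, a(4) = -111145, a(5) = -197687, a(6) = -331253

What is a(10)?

-1732717

Δ: -7466 , -16066 , -30564 , -53192 , -86542 , -133566
Δ²: -8600 , -14498 , -22628 , -33350 , -47024
Δ³: -5898 , -8130 , -10722 , -13674
Δ⁴: -2232 , -2592 , -2952
Δ⁵: -360 , -360
The fifth differences are constant (-360).
-2952 − 360 = -3312;  -13674 − 3312 = -16986;  -47024 − 16986 = -64010;  -133566 − 64010 = -197576;  -331253 − 197576 = -528829
-3312 − 360 = -3672;  -16986 − 3672 = -20658;  -64010 − 20658 = -84668;  -197576 − 84668 = -282244;  -528829 − 282244 = -811073
-3672 − 360 = -4032;  -20658 − 4032 = -24690;  -84668 − 24690 = -109358;  -282244 − 109358 = -391602;  -811073 − 391602 = -1202675
-4032 − 360 = -4392;  -24690 − 4392 = -29082;  -109358 − 29082 = -138440;  -391602 − 138440 = -530042;  -1202675 − 530042 = -1732717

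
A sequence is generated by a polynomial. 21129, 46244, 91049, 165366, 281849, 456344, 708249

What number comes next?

Δ: 25115  44805  74317  116483  174495  251905
Δ²: 19690  29512  42166  58012  77410
Δ³: 9822  12654  15846  19398
Δ⁴: 2832  3192  3552
Δ⁵: 360  360
The fifth differences are constant (360).
3552 + 360 = 3912;  19398 + 3912 = 23310;  77410 + 23310 = 100720;  251905 + 100720 = 352625;  708249 + 352625 = 1060874

1060874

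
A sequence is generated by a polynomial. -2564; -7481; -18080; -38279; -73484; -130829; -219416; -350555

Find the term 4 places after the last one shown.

-1617551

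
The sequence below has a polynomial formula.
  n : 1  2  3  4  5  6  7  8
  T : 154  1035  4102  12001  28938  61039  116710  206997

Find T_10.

Δ: 881 , 3067 , 7899 , 16937 , 32101 , 55671 , 90287
Δ²: 2186 , 4832 , 9038 , 15164 , 23570 , 34616
Δ³: 2646 , 4206 , 6126 , 8406 , 11046
Δ⁴: 1560 , 1920 , 2280 , 2640
Δ⁵: 360 , 360 , 360
The fifth differences are constant (360).
2640 + 360 = 3000;  11046 + 3000 = 14046;  34616 + 14046 = 48662;  90287 + 48662 = 138949;  206997 + 138949 = 345946
3000 + 360 = 3360;  14046 + 3360 = 17406;  48662 + 17406 = 66068;  138949 + 66068 = 205017;  345946 + 205017 = 550963

550963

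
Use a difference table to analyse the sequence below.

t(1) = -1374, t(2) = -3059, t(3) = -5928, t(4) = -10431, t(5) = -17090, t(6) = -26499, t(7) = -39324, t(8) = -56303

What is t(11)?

-140624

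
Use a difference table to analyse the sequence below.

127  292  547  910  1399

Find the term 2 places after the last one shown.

Δ: 165, 255, 363, 489
Δ²: 90, 108, 126
Δ³: 18, 18
The third differences are constant (18).
126 + 18 = 144;  489 + 144 = 633;  1399 + 633 = 2032
144 + 18 = 162;  633 + 162 = 795;  2032 + 795 = 2827

2827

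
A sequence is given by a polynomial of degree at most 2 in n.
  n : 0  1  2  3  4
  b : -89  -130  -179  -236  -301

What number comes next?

-374

D1: -41  -49  -57  -65
D2: -8  -8  -8
The second differences are constant (-8).
-65 − 8 = -73;  -301 − 73 = -374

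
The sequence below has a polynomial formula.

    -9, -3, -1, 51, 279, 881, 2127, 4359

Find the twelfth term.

32507

D1: 6, 2, 52, 228, 602, 1246, 2232
D2: -4, 50, 176, 374, 644, 986
D3: 54, 126, 198, 270, 342
D4: 72, 72, 72, 72
The fourth differences are constant (72).
342 + 72 = 414;  986 + 414 = 1400;  2232 + 1400 = 3632;  4359 + 3632 = 7991
414 + 72 = 486;  1400 + 486 = 1886;  3632 + 1886 = 5518;  7991 + 5518 = 13509
486 + 72 = 558;  1886 + 558 = 2444;  5518 + 2444 = 7962;  13509 + 7962 = 21471
558 + 72 = 630;  2444 + 630 = 3074;  7962 + 3074 = 11036;  21471 + 11036 = 32507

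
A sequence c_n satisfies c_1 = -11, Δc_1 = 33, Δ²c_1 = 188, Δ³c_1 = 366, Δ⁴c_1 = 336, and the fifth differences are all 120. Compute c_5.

3049

Build the table forward from the leading diagonal:
Fifth differences: 120, 120, 120, 120, 120
Fourth differences: 336, 456, 576, 696, 816
Third differences: 366, 702, 1158, 1734, 2430
Second differences: 188, 554, 1256, 2414, 4148
First differences: 33, 221, 775, 2031, 4445
c: -11, 22, 243, 1018, 3049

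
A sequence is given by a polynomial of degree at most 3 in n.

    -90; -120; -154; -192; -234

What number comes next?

Δ: -30, -34, -38, -42
Δ²: -4, -4, -4
Constant second difference = -4, so extend:
-42 − 4 = -46;  -234 − 46 = -280

-280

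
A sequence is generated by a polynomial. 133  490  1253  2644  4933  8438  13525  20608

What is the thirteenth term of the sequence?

103813

D1: 357 , 763 , 1391 , 2289 , 3505 , 5087 , 7083
D2: 406 , 628 , 898 , 1216 , 1582 , 1996
D3: 222 , 270 , 318 , 366 , 414
D4: 48 , 48 , 48 , 48
Constant fourth difference = 48, so extend:
414 + 48 = 462;  1996 + 462 = 2458;  7083 + 2458 = 9541;  20608 + 9541 = 30149
462 + 48 = 510;  2458 + 510 = 2968;  9541 + 2968 = 12509;  30149 + 12509 = 42658
510 + 48 = 558;  2968 + 558 = 3526;  12509 + 3526 = 16035;  42658 + 16035 = 58693
558 + 48 = 606;  3526 + 606 = 4132;  16035 + 4132 = 20167;  58693 + 20167 = 78860
606 + 48 = 654;  4132 + 654 = 4786;  20167 + 4786 = 24953;  78860 + 24953 = 103813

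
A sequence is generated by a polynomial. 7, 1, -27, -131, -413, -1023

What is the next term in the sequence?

-2159

-6, -28, -104, -282, -610
-22, -76, -178, -328
-54, -102, -150
-48, -48
Constant fourth difference = -48, so extend:
-150 − 48 = -198;  -328 − 198 = -526;  -610 − 526 = -1136;  -1023 − 1136 = -2159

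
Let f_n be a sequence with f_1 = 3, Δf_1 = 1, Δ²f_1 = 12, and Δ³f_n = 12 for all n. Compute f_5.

Build the table forward from the leading diagonal:
Third differences: 12  12  12  12  12
Second differences: 12  24  36  48  60
First differences: 1  13  37  73  121
f: 3  4  17  54  127

127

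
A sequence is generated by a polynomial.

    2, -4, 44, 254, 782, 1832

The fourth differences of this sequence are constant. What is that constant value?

D1: -6, 48, 210, 528, 1050
D2: 54, 162, 318, 522
D3: 108, 156, 204
D4: 48, 48

48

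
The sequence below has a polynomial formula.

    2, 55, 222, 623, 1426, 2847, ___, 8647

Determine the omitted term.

5150

Using the first 6 terms:
D1: 53, 167, 401, 803, 1421
D2: 114, 234, 402, 618
D3: 120, 168, 216
D4: 48, 48
Constant fourth difference = 48.
Extend forward: 216 + 48 = 264;  618 + 264 = 882;  1421 + 882 = 2303;  2847 + 2303 = 5150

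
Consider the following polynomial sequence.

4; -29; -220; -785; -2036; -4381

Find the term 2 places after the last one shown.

-14465

First differences: -33  -191  -565  -1251  -2345
Second differences: -158  -374  -686  -1094
Third differences: -216  -312  -408
Fourth differences: -96  -96
The fourth differences are constant (-96).
-408 − 96 = -504;  -1094 − 504 = -1598;  -2345 − 1598 = -3943;  -4381 − 3943 = -8324
-504 − 96 = -600;  -1598 − 600 = -2198;  -3943 − 2198 = -6141;  -8324 − 6141 = -14465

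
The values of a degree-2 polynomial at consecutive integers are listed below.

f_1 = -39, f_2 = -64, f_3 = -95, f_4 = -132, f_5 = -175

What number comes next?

-224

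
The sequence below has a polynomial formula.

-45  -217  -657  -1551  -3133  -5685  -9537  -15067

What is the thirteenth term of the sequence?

-172 , -440 , -894 , -1582 , -2552 , -3852 , -5530
-268 , -454 , -688 , -970 , -1300 , -1678
-186 , -234 , -282 , -330 , -378
-48 , -48 , -48 , -48
Fourth differences constant at -48.
-378 − 48 = -426;  -1678 − 426 = -2104;  -5530 − 2104 = -7634;  -15067 − 7634 = -22701
-426 − 48 = -474;  -2104 − 474 = -2578;  -7634 − 2578 = -10212;  -22701 − 10212 = -32913
-474 − 48 = -522;  -2578 − 522 = -3100;  -10212 − 3100 = -13312;  -32913 − 13312 = -46225
-522 − 48 = -570;  -3100 − 570 = -3670;  -13312 − 3670 = -16982;  -46225 − 16982 = -63207
-570 − 48 = -618;  -3670 − 618 = -4288;  -16982 − 4288 = -21270;  -63207 − 21270 = -84477

-84477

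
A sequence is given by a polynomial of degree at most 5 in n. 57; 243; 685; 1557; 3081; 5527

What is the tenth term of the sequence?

Δ: 186, 442, 872, 1524, 2446
Δ²: 256, 430, 652, 922
Δ³: 174, 222, 270
Δ⁴: 48, 48
The fourth differences are constant (48).
270 + 48 = 318;  922 + 318 = 1240;  2446 + 1240 = 3686;  5527 + 3686 = 9213
318 + 48 = 366;  1240 + 366 = 1606;  3686 + 1606 = 5292;  9213 + 5292 = 14505
366 + 48 = 414;  1606 + 414 = 2020;  5292 + 2020 = 7312;  14505 + 7312 = 21817
414 + 48 = 462;  2020 + 462 = 2482;  7312 + 2482 = 9794;  21817 + 9794 = 31611

31611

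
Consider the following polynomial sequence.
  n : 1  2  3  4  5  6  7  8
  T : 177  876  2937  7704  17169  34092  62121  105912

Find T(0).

First differences: 699, 2061, 4767, 9465, 16923, 28029, 43791
Second differences: 1362, 2706, 4698, 7458, 11106, 15762
Third differences: 1344, 1992, 2760, 3648, 4656
Fourth differences: 648, 768, 888, 1008
Fifth differences: 120, 120, 120
The fifth differences are constant at 120.
Work back: 648 − 120 = 528;  1344 − 528 = 816;  1362 − 816 = 546;  699 − 546 = 153;  177 − 153 = 24

24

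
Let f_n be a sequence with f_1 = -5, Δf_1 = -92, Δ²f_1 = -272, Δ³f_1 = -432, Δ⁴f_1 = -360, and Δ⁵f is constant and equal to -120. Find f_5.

-4093

Build the table forward from the leading diagonal:
Fifth differences: -120, -120, -120, -120, -120
Fourth differences: -360, -480, -600, -720, -840
Third differences: -432, -792, -1272, -1872, -2592
Second differences: -272, -704, -1496, -2768, -4640
First differences: -92, -364, -1068, -2564, -5332
f: -5, -97, -461, -1529, -4093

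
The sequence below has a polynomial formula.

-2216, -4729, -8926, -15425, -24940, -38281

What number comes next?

Δ: -2513 , -4197 , -6499 , -9515 , -13341
Δ²: -1684 , -2302 , -3016 , -3826
Δ³: -618 , -714 , -810
Δ⁴: -96 , -96
Fourth differences constant at -96.
-810 − 96 = -906;  -3826 − 906 = -4732;  -13341 − 4732 = -18073;  -38281 − 18073 = -56354

-56354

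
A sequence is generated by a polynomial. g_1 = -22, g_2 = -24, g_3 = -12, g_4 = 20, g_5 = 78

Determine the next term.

168

-2  12  32  58
14  20  26
6  6
Constant third difference = 6, so extend:
26 + 6 = 32;  58 + 32 = 90;  78 + 90 = 168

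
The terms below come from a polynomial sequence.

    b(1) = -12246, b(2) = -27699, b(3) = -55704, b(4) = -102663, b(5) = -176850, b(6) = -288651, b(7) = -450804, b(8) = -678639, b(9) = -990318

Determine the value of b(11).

-1953456

Δ: -15453, -28005, -46959, -74187, -111801, -162153, -227835, -311679
Δ²: -12552, -18954, -27228, -37614, -50352, -65682, -83844
Δ³: -6402, -8274, -10386, -12738, -15330, -18162
Δ⁴: -1872, -2112, -2352, -2592, -2832
Δ⁵: -240, -240, -240, -240
Fifth differences constant at -240.
-2832 − 240 = -3072;  -18162 − 3072 = -21234;  -83844 − 21234 = -105078;  -311679 − 105078 = -416757;  -990318 − 416757 = -1407075
-3072 − 240 = -3312;  -21234 − 3312 = -24546;  -105078 − 24546 = -129624;  -416757 − 129624 = -546381;  -1407075 − 546381 = -1953456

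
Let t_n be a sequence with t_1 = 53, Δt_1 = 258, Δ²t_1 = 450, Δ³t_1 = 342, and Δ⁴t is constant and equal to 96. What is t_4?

Build the table forward from the leading diagonal:
D4: 96  96  96  96
D3: 342  438  534  630
D2: 450  792  1230  1764
D1: 258  708  1500  2730
t: 53  311  1019  2519

2519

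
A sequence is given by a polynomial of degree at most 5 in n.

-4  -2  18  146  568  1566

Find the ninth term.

Δ: 2 , 20 , 128 , 422 , 998
Δ²: 18 , 108 , 294 , 576
Δ³: 90 , 186 , 282
Δ⁴: 96 , 96
The fourth differences are constant (96).
282 + 96 = 378;  576 + 378 = 954;  998 + 954 = 1952;  1566 + 1952 = 3518
378 + 96 = 474;  954 + 474 = 1428;  1952 + 1428 = 3380;  3518 + 3380 = 6898
474 + 96 = 570;  1428 + 570 = 1998;  3380 + 1998 = 5378;  6898 + 5378 = 12276

12276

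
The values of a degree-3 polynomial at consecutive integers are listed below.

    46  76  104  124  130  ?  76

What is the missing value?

Using the first 5 terms:
Δ: 30  28  20  6
Δ²: -2  -8  -14
Δ³: -6  -6
Constant third difference = -6.
Extend forward: -14 − 6 = -20;  6 − 20 = -14;  130 − 14 = 116

116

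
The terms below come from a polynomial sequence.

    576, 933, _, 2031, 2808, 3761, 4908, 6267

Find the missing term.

Using the last 5 terms:
First differences: 777  953  1147  1359
Second differences: 176  194  212
Third differences: 18  18
Constant third difference = 18.
Extend backward: 176 − 18 = 158;  777 − 158 = 619;  2031 − 619 = 1412

1412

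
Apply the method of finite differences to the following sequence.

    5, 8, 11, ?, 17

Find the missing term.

14

Using the first 3 terms:
First differences: 3, 3
Constant first difference = 3.
Extend forward: 11 + 3 = 14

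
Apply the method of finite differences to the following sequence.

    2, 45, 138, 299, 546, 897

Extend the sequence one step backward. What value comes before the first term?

First differences: 43  93  161  247  351
Second differences: 50  68  86  104
Third differences: 18  18  18
The third differences are constant at 18.
Work back: 50 − 18 = 32;  43 − 32 = 11;  2 − 11 = -9

-9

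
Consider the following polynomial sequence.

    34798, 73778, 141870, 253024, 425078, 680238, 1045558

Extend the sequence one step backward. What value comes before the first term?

Δ: 38980  68092  111154  172054  255160  365320
Δ²: 29112  43062  60900  83106  110160
Δ³: 13950  17838  22206  27054
Δ⁴: 3888  4368  4848
Δ⁵: 480  480
The fifth differences are constant at 480.
Work back: 3888 − 480 = 3408;  13950 − 3408 = 10542;  29112 − 10542 = 18570;  38980 − 18570 = 20410;  34798 − 20410 = 14388

14388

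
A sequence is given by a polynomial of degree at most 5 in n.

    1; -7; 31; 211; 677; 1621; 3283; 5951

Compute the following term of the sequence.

9961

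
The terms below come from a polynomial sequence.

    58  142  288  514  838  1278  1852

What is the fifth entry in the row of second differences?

134

First differences: 84, 146, 226, 324, 440, 574
Second differences: 62, 80, 98, 116, 134
Third differences: 18, 18, 18, 18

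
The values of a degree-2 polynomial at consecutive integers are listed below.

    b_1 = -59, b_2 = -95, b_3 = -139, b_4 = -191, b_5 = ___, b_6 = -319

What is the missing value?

Using the first 4 terms:
-36  -44  -52
-8  -8
Constant second difference = -8.
Extend forward: -52 − 8 = -60;  -191 − 60 = -251

-251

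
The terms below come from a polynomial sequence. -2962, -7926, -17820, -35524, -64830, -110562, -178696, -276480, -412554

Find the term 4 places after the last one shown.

-1567990

D1: -4964, -9894, -17704, -29306, -45732, -68134, -97784, -136074
D2: -4930, -7810, -11602, -16426, -22402, -29650, -38290
D3: -2880, -3792, -4824, -5976, -7248, -8640
D4: -912, -1032, -1152, -1272, -1392
D5: -120, -120, -120, -120
The fifth differences are constant (-120).
-1392 − 120 = -1512;  -8640 − 1512 = -10152;  -38290 − 10152 = -48442;  -136074 − 48442 = -184516;  -412554 − 184516 = -597070
-1512 − 120 = -1632;  -10152 − 1632 = -11784;  -48442 − 11784 = -60226;  -184516 − 60226 = -244742;  -597070 − 244742 = -841812
-1632 − 120 = -1752;  -11784 − 1752 = -13536;  -60226 − 13536 = -73762;  -244742 − 73762 = -318504;  -841812 − 318504 = -1160316
-1752 − 120 = -1872;  -13536 − 1872 = -15408;  -73762 − 15408 = -89170;  -318504 − 89170 = -407674;  -1160316 − 407674 = -1567990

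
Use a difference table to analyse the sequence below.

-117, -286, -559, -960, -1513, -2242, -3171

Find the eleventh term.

-9367

Δ: -169 , -273 , -401 , -553 , -729 , -929
Δ²: -104 , -128 , -152 , -176 , -200
Δ³: -24 , -24 , -24 , -24
The third differences are constant (-24).
-200 − 24 = -224;  -929 − 224 = -1153;  -3171 − 1153 = -4324
-224 − 24 = -248;  -1153 − 248 = -1401;  -4324 − 1401 = -5725
-248 − 24 = -272;  -1401 − 272 = -1673;  -5725 − 1673 = -7398
-272 − 24 = -296;  -1673 − 296 = -1969;  -7398 − 1969 = -9367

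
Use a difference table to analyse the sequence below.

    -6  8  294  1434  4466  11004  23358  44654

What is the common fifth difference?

D1: 14, 286, 1140, 3032, 6538, 12354, 21296
D2: 272, 854, 1892, 3506, 5816, 8942
D3: 582, 1038, 1614, 2310, 3126
D4: 456, 576, 696, 816
D5: 120, 120, 120

120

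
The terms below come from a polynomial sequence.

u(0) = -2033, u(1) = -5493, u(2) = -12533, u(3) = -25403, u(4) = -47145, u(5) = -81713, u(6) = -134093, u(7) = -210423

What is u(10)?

-664293

D1: -3460, -7040, -12870, -21742, -34568, -52380, -76330
D2: -3580, -5830, -8872, -12826, -17812, -23950
D3: -2250, -3042, -3954, -4986, -6138
D4: -792, -912, -1032, -1152
D5: -120, -120, -120
Fifth differences constant at -120.
-1152 − 120 = -1272;  -6138 − 1272 = -7410;  -23950 − 7410 = -31360;  -76330 − 31360 = -107690;  -210423 − 107690 = -318113
-1272 − 120 = -1392;  -7410 − 1392 = -8802;  -31360 − 8802 = -40162;  -107690 − 40162 = -147852;  -318113 − 147852 = -465965
-1392 − 120 = -1512;  -8802 − 1512 = -10314;  -40162 − 10314 = -50476;  -147852 − 50476 = -198328;  -465965 − 198328 = -664293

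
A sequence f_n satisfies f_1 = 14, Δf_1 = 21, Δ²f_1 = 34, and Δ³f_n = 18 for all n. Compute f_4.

197

Build the table forward from the leading diagonal:
Δ³: 18, 18, 18, 18
Δ²: 34, 52, 70, 88
Δ: 21, 55, 107, 177
f: 14, 35, 90, 197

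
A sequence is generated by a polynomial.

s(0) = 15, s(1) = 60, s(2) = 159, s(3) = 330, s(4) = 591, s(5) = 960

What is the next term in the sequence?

Δ: 45 , 99 , 171 , 261 , 369
Δ²: 54 , 72 , 90 , 108
Δ³: 18 , 18 , 18
Third differences constant at 18.
108 + 18 = 126;  369 + 126 = 495;  960 + 495 = 1455

1455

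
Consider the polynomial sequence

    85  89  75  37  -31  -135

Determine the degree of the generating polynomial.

3

Δ: 4, -14, -38, -68, -104
Δ²: -18, -24, -30, -36
Δ³: -6, -6, -6
The third differences are constant, so the polynomial has degree 3.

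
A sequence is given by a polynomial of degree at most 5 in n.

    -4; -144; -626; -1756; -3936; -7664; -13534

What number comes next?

First differences: -140 , -482 , -1130 , -2180 , -3728 , -5870
Second differences: -342 , -648 , -1050 , -1548 , -2142
Third differences: -306 , -402 , -498 , -594
Fourth differences: -96 , -96 , -96
Constant fourth difference = -96, so extend:
-594 − 96 = -690;  -2142 − 690 = -2832;  -5870 − 2832 = -8702;  -13534 − 8702 = -22236

-22236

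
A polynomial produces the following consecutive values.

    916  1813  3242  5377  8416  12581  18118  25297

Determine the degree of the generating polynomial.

897, 1429, 2135, 3039, 4165, 5537, 7179
532, 706, 904, 1126, 1372, 1642
174, 198, 222, 246, 270
24, 24, 24, 24
The fourth differences are constant, so the polynomial has degree 4.

4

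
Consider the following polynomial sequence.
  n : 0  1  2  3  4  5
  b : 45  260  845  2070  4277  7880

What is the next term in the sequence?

215  585  1225  2207  3603
370  640  982  1396
270  342  414
72  72
Fourth differences constant at 72.
414 + 72 = 486;  1396 + 486 = 1882;  3603 + 1882 = 5485;  7880 + 5485 = 13365

13365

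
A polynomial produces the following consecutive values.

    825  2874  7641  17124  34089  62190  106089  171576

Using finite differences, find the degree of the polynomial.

5

Δ: 2049, 4767, 9483, 16965, 28101, 43899, 65487
Δ²: 2718, 4716, 7482, 11136, 15798, 21588
Δ³: 1998, 2766, 3654, 4662, 5790
Δ⁴: 768, 888, 1008, 1128
Δ⁵: 120, 120, 120
The fifth differences are constant, so the polynomial has degree 5.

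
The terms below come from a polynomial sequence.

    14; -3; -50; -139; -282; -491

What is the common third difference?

D1: -17, -47, -89, -143, -209
D2: -30, -42, -54, -66
D3: -12, -12, -12

-12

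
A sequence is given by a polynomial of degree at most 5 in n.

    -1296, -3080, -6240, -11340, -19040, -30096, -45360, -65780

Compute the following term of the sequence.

D1: -1784, -3160, -5100, -7700, -11056, -15264, -20420
D2: -1376, -1940, -2600, -3356, -4208, -5156
D3: -564, -660, -756, -852, -948
D4: -96, -96, -96, -96
Fourth differences constant at -96.
-948 − 96 = -1044;  -5156 − 1044 = -6200;  -20420 − 6200 = -26620;  -65780 − 26620 = -92400

-92400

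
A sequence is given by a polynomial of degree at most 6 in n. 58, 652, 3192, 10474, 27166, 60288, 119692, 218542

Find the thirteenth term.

Δ: 594, 2540, 7282, 16692, 33122, 59404, 98850
Δ²: 1946, 4742, 9410, 16430, 26282, 39446
Δ³: 2796, 4668, 7020, 9852, 13164
Δ⁴: 1872, 2352, 2832, 3312
Δ⁵: 480, 480, 480
Fifth differences constant at 480.
3312 + 480 = 3792;  13164 + 3792 = 16956;  39446 + 16956 = 56402;  98850 + 56402 = 155252;  218542 + 155252 = 373794
3792 + 480 = 4272;  16956 + 4272 = 21228;  56402 + 21228 = 77630;  155252 + 77630 = 232882;  373794 + 232882 = 606676
4272 + 480 = 4752;  21228 + 4752 = 25980;  77630 + 25980 = 103610;  232882 + 103610 = 336492;  606676 + 336492 = 943168
4752 + 480 = 5232;  25980 + 5232 = 31212;  103610 + 31212 = 134822;  336492 + 134822 = 471314;  943168 + 471314 = 1414482
5232 + 480 = 5712;  31212 + 5712 = 36924;  134822 + 36924 = 171746;  471314 + 171746 = 643060;  1414482 + 643060 = 2057542

2057542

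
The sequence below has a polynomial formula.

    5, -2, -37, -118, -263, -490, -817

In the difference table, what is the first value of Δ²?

-28

Δ: -7, -35, -81, -145, -227, -327
Δ²: -28, -46, -64, -82, -100
Δ³: -18, -18, -18, -18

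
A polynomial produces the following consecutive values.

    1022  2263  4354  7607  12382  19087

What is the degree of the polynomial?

4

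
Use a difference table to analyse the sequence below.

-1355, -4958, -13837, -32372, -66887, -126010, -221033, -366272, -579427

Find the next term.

-881942

D1: -3603  -8879  -18535  -34515  -59123  -95023  -145239  -213155
D2: -5276  -9656  -15980  -24608  -35900  -50216  -67916
D3: -4380  -6324  -8628  -11292  -14316  -17700
D4: -1944  -2304  -2664  -3024  -3384
D5: -360  -360  -360  -360
The fifth differences are constant (-360).
-3384 − 360 = -3744;  -17700 − 3744 = -21444;  -67916 − 21444 = -89360;  -213155 − 89360 = -302515;  -579427 − 302515 = -881942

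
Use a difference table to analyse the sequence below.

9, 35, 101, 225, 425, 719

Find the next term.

1125

D1: 26, 66, 124, 200, 294
D2: 40, 58, 76, 94
D3: 18, 18, 18
The third differences are constant (18).
94 + 18 = 112;  294 + 112 = 406;  719 + 406 = 1125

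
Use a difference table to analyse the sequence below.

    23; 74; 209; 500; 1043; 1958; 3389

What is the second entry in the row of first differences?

135

First differences: 51, 135, 291, 543, 915, 1431
Second differences: 84, 156, 252, 372, 516
Third differences: 72, 96, 120, 144
Fourth differences: 24, 24, 24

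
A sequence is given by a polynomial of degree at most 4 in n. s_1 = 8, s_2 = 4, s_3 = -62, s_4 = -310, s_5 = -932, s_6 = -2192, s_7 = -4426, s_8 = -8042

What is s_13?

-66172

-4  -66  -248  -622  -1260  -2234  -3616
-62  -182  -374  -638  -974  -1382
-120  -192  -264  -336  -408
-72  -72  -72  -72
Fourth differences constant at -72.
-408 − 72 = -480;  -1382 − 480 = -1862;  -3616 − 1862 = -5478;  -8042 − 5478 = -13520
-480 − 72 = -552;  -1862 − 552 = -2414;  -5478 − 2414 = -7892;  -13520 − 7892 = -21412
-552 − 72 = -624;  -2414 − 624 = -3038;  -7892 − 3038 = -10930;  -21412 − 10930 = -32342
-624 − 72 = -696;  -3038 − 696 = -3734;  -10930 − 3734 = -14664;  -32342 − 14664 = -47006
-696 − 72 = -768;  -3734 − 768 = -4502;  -14664 − 4502 = -19166;  -47006 − 19166 = -66172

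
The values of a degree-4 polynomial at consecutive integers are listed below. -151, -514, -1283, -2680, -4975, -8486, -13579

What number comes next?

-20668

D1: -363, -769, -1397, -2295, -3511, -5093
D2: -406, -628, -898, -1216, -1582
D3: -222, -270, -318, -366
D4: -48, -48, -48
Constant fourth difference = -48, so extend:
-366 − 48 = -414;  -1582 − 414 = -1996;  -5093 − 1996 = -7089;  -13579 − 7089 = -20668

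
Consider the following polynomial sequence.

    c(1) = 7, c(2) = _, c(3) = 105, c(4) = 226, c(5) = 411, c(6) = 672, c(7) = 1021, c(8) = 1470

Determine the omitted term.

36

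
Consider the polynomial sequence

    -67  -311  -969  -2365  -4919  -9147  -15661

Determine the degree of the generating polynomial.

4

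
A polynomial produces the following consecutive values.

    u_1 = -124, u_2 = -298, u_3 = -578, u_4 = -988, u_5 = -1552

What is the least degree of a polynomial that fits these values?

Δ: -174, -280, -410, -564
Δ²: -106, -130, -154
Δ³: -24, -24
The third differences are constant, so the polynomial has degree 3.

3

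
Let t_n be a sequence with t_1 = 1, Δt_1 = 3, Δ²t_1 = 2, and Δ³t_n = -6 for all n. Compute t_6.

-24

Build the table forward from the leading diagonal:
D3: -6, -6, -6, -6, -6, -6
D2: 2, -4, -10, -16, -22, -28
D1: 3, 5, 1, -9, -25, -47
t: 1, 4, 9, 10, 1, -24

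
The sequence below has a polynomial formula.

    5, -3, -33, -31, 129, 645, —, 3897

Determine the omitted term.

Using the first 6 terms:
First differences: -8, -30, 2, 160, 516
Second differences: -22, 32, 158, 356
Third differences: 54, 126, 198
Fourth differences: 72, 72
Constant fourth difference = 72.
Extend forward: 198 + 72 = 270;  356 + 270 = 626;  516 + 626 = 1142;  645 + 1142 = 1787

1787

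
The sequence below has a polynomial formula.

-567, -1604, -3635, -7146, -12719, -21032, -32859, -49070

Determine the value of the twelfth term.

-178514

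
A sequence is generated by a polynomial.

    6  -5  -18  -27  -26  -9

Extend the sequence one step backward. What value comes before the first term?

Δ: -11  -13  -9  1  17
Δ²: -2  4  10  16
Δ³: 6  6  6
The third differences are constant at 6.
Work back: -2 − 6 = -8;  -11 + 8 = -3;  6 + 3 = 9

9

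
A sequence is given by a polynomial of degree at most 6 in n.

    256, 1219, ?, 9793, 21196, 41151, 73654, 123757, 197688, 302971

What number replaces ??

Using the last 7 terms:
11403, 19955, 32503, 50103, 73931, 105283
8552, 12548, 17600, 23828, 31352
3996, 5052, 6228, 7524
1056, 1176, 1296
120, 120
Constant fifth difference = 120.
Extend backward: 1056 − 120 = 936;  3996 − 936 = 3060;  8552 − 3060 = 5492;  11403 − 5492 = 5911;  9793 − 5911 = 3882

3882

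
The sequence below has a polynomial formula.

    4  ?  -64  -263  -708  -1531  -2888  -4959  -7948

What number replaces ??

-3

Using the last 7 terms:
-199, -445, -823, -1357, -2071, -2989
-246, -378, -534, -714, -918
-132, -156, -180, -204
-24, -24, -24
Constant fourth difference = -24.
Extend backward: -132 + 24 = -108;  -246 + 108 = -138;  -199 + 138 = -61;  -64 + 61 = -3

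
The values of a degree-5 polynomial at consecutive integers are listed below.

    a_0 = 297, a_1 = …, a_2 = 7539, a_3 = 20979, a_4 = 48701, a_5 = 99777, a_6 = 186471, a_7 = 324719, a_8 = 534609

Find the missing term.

Using the last 7 terms:
13440  27722  51076  86694  138248  209890
14282  23354  35618  51554  71642
9072  12264  15936  20088
3192  3672  4152
480  480
Constant fifth difference = 480.
Extend backward: 3192 − 480 = 2712;  9072 − 2712 = 6360;  14282 − 6360 = 7922;  13440 − 7922 = 5518;  7539 − 5518 = 2021

2021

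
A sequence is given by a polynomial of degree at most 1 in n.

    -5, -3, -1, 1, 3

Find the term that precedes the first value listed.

-7

First differences: 2, 2, 2, 2
The first differences are constant at 2.
Work back: -5 − 2 = -7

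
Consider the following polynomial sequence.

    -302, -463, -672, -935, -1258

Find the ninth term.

First differences: -161, -209, -263, -323
Second differences: -48, -54, -60
Third differences: -6, -6
Third differences constant at -6.
-60 − 6 = -66;  -323 − 66 = -389;  -1258 − 389 = -1647
-66 − 6 = -72;  -389 − 72 = -461;  -1647 − 461 = -2108
-72 − 6 = -78;  -461 − 78 = -539;  -2108 − 539 = -2647
-78 − 6 = -84;  -539 − 84 = -623;  -2647 − 623 = -3270

-3270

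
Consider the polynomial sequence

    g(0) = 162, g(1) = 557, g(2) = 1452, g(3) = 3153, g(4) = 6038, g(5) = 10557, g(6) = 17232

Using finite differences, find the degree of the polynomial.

4

Δ: 395, 895, 1701, 2885, 4519, 6675
Δ²: 500, 806, 1184, 1634, 2156
Δ³: 306, 378, 450, 522
Δ⁴: 72, 72, 72
The fourth differences are constant, so the polynomial has degree 4.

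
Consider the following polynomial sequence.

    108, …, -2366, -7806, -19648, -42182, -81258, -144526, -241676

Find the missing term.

-358

Using the last 7 terms:
-5440  -11842  -22534  -39076  -63268  -97150
-6402  -10692  -16542  -24192  -33882
-4290  -5850  -7650  -9690
-1560  -1800  -2040
-240  -240
Constant fifth difference = -240.
Extend backward: -1560 + 240 = -1320;  -4290 + 1320 = -2970;  -6402 + 2970 = -3432;  -5440 + 3432 = -2008;  -2366 + 2008 = -358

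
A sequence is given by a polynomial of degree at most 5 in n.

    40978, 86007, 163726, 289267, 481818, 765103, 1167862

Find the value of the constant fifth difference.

Δ: 45029, 77719, 125541, 192551, 283285, 402759
Δ²: 32690, 47822, 67010, 90734, 119474
Δ³: 15132, 19188, 23724, 28740
Δ⁴: 4056, 4536, 5016
Δ⁵: 480, 480

480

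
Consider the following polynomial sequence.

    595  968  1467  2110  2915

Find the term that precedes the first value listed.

330

First differences: 373, 499, 643, 805
Second differences: 126, 144, 162
Third differences: 18, 18
The third differences are constant at 18.
Work back: 126 − 18 = 108;  373 − 108 = 265;  595 − 265 = 330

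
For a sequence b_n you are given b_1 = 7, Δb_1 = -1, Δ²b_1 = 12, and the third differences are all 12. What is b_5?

123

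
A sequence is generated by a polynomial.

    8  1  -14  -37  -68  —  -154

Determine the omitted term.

-107

Using the first 5 terms:
-7, -15, -23, -31
-8, -8, -8
Constant second difference = -8.
Extend forward: -31 − 8 = -39;  -68 − 39 = -107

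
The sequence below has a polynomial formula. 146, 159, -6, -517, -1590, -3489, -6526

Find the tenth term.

-26305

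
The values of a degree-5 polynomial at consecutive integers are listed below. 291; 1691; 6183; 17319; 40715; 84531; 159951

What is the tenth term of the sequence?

743115

1400, 4492, 11136, 23396, 43816, 75420
3092, 6644, 12260, 20420, 31604
3552, 5616, 8160, 11184
2064, 2544, 3024
480, 480
Fifth differences constant at 480.
3024 + 480 = 3504;  11184 + 3504 = 14688;  31604 + 14688 = 46292;  75420 + 46292 = 121712;  159951 + 121712 = 281663
3504 + 480 = 3984;  14688 + 3984 = 18672;  46292 + 18672 = 64964;  121712 + 64964 = 186676;  281663 + 186676 = 468339
3984 + 480 = 4464;  18672 + 4464 = 23136;  64964 + 23136 = 88100;  186676 + 88100 = 274776;  468339 + 274776 = 743115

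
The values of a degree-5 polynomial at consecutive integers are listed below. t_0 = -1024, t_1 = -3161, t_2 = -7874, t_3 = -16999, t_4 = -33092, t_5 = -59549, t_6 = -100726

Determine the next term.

-162059

Δ: -2137 , -4713 , -9125 , -16093 , -26457 , -41177
Δ²: -2576 , -4412 , -6968 , -10364 , -14720
Δ³: -1836 , -2556 , -3396 , -4356
Δ⁴: -720 , -840 , -960
Δ⁵: -120 , -120
The fifth differences are constant (-120).
-960 − 120 = -1080;  -4356 − 1080 = -5436;  -14720 − 5436 = -20156;  -41177 − 20156 = -61333;  -100726 − 61333 = -162059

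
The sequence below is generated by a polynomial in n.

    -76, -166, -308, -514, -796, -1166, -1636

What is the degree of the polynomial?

D1: -90, -142, -206, -282, -370, -470
D2: -52, -64, -76, -88, -100
D3: -12, -12, -12, -12
The third differences are constant, so the polynomial has degree 3.

3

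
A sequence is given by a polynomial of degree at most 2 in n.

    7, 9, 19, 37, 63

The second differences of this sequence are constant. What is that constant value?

8

Δ: 2, 10, 18, 26
Δ²: 8, 8, 8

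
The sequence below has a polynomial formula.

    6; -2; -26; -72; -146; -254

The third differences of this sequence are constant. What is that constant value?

Δ: -8, -24, -46, -74, -108
Δ²: -16, -22, -28, -34
Δ³: -6, -6, -6

-6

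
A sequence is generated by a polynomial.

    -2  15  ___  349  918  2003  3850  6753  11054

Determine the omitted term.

98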